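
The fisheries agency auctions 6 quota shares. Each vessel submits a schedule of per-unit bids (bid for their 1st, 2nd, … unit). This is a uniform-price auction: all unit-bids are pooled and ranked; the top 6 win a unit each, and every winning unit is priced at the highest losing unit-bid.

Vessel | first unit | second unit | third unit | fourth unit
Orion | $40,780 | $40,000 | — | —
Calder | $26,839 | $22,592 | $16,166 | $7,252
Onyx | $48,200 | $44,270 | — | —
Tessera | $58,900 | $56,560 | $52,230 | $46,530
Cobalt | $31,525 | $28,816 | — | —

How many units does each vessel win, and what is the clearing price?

Merging the schedules and taking the best 6: 58,900 (Tessera-1), 56,560 (Tessera-2), 52,230 (Tessera-3), 48,200 (Onyx-1), 46,530 (Tessera-4), 44,270 (Onyx-2)
Highest rejected unit-bid = $40,780.
Allocation: Onyx 2, Tessera 4.

Onyx 2, Tessera 4; clearing price $40,780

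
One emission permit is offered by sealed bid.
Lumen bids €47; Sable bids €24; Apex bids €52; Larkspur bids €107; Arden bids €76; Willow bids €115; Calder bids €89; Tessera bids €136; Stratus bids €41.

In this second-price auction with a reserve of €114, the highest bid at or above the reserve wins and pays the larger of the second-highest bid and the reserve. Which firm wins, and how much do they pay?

Tessera pays €115

Sorting bids: 136 (Tessera) > 115 (Willow) > 107 (Larkspur) > 89 (Calder) > 76 (Arden) > 52 (Apex) > …
Tessera has the top bid at or above the reserve (€136).
max(second-highest €115, reserve €114) = €115; the reserve does not bind.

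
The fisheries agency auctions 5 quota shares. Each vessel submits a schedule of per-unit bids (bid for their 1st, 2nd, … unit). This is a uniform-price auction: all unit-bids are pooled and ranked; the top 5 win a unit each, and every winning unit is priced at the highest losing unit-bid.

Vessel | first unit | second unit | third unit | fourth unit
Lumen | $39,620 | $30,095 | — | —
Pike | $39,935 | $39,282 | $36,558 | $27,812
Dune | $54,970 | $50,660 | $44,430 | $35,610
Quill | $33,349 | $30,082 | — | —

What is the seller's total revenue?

Total revenue: $196,410

Pooled unit-bids ranked (top 5): 54,970 (Dune-1), 50,660 (Dune-2), 44,430 (Dune-3), 39,935 (Pike-1), 39,620 (Lumen-1)
First bid not allocated: $39,282.
Allocation: Dune 3, Lumen 1, Pike 1. Every unit priced at $39,282.
Revenue = 5 × 39,282 = $196,410.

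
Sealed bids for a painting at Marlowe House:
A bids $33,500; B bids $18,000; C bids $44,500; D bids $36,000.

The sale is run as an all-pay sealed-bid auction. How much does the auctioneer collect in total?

Total revenue: $132,000

Sorting bids: 44,500 (C) > 36,000 (D) > 33,500 (A) > 18,000 (B)
Every bidder forfeits their bid regardless of winning.
Revenue = 33,500 + 18,000 + 44,500 + 36,000 = $132,000.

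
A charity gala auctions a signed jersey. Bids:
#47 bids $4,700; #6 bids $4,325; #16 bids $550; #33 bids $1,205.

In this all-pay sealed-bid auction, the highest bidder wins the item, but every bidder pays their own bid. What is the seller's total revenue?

Total revenue: $10,780

All-pay sealed-bid auction: the highest bidder wins the item, but every bidder pays their own bid.
Sorting bids: 4,700 (#47) > 4,325 (#6) > 1,205 (#33) > 550 (#16)
Every bidder forfeits their bid regardless of winning.
Revenue = 4,700 + 4,325 + 550 + 1,205 = $10,780.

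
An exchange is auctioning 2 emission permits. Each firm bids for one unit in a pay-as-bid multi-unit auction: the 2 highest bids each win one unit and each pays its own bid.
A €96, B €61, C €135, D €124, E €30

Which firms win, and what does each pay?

C €135, D €124

Sorting: 135 (C), 124 (D), 96 (A), 61 (B), …
The 2 highest are C, D.
Each winner pays its own bid: C €135, D €124.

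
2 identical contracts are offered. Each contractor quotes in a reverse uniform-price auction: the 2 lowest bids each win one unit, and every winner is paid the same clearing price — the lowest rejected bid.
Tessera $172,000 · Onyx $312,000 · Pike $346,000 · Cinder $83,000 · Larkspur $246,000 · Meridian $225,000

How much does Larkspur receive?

Ordering the bids: 83,000 (Cinder), 172,000 (Tessera), 225,000 (Meridian), 246,000 (Larkspur), …
The 2 lowest are Cinder, Tessera.
First losing bid is Meridian's $225,000, which sets the uniform price.
Larkspur does not win → is paid $0.

Larkspur is paid $0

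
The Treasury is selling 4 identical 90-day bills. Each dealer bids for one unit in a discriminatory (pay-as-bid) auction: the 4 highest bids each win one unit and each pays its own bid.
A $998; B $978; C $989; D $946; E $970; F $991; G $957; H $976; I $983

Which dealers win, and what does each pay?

Sorting: 998 (A), 991 (F), 989 (C), 983 (I), 978 (B), 976 (H), …
Winners (4 units): A, F, C, I.
Each winner pays its own bid: A $998, F $991, C $989, I $983.

A $998, F $991, C $989, I $983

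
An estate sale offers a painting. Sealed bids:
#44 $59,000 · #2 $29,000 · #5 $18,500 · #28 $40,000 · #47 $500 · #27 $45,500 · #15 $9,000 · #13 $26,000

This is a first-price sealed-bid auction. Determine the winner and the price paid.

Bids in order: 59,000 (#44) > 45,500 (#27) > 40,000 (#28) > 29,000 (#2) > 26,000 (#13) > 18,500 (#5) > …
#44 has the highest bid and pays exactly that: $59,000.

#44 pays $59,000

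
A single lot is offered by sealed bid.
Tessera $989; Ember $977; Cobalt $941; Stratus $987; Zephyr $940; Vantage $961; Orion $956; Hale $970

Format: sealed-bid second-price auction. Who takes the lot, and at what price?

Tessera pays $987

Bids ranked: 989 (Tessera) > 987 (Stratus) > 977 (Ember) > 970 (Hale) > 961 (Vantage) > 956 (Orion) > …
Tessera is highest; pays the second-highest bid, $987.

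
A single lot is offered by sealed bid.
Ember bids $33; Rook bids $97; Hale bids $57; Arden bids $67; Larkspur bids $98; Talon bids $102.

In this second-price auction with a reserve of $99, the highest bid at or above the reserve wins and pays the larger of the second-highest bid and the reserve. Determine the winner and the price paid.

Talon pays $99

Rule: the highest bid at or above the reserve wins and pays the larger of the second-highest bid and the reserve.
Bids in order: 102 (Talon) > 98 (Larkspur) > 97 (Rook) > 67 (Arden) > 57 (Hale) > 33 (Ember)
Highest eligible bid: Talon at $102.
Second-highest bid $98 is below the reserve $99, so the reserve binds → payment $99.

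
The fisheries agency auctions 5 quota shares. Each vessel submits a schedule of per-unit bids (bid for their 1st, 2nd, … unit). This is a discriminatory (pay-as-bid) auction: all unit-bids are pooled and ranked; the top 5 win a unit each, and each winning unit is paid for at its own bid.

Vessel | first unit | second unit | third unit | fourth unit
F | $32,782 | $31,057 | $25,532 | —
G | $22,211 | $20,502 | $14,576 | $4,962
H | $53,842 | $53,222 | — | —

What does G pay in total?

G pays $0

Merging the schedules and taking the best 5: 53,842 (H-1), 53,222 (H-2), 32,782 (F-1), 31,057 (F-2), 25,532 (F-3)
Next rejected bid: $22,211 (not a price — pay-as-bid).
G wins no units.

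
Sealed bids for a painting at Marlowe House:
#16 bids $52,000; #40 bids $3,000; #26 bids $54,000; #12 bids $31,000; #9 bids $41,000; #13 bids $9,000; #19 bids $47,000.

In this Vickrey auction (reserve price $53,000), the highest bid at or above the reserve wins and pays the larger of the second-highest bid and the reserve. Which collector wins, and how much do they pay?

#26 pays $53,000

Bids in order: 54,000 (#26) > 52,000 (#16) > 47,000 (#19) > 41,000 (#9) > 31,000 (#12) > 9,000 (#13) > …
Highest eligible bid: #26 at $54,000.
Second-highest bid $52,000 is below the reserve $53,000, so the reserve binds → payment $53,000.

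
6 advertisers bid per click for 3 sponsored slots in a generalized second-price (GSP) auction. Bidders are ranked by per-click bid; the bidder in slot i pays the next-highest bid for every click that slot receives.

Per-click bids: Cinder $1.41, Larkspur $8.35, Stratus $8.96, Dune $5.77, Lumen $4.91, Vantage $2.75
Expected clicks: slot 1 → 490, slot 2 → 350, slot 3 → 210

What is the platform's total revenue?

Total revenue: $7142.10

Ranked by bid: $8.96 (Stratus) > $8.35 (Larkspur) > $5.77 (Dune) > $4.91 (Lumen) > …
Slot 1: Stratus pays $8.35 × 490 = $4091.50
Slot 2: Larkspur pays $5.77 × 350 = $2019.50
Slot 3: Dune pays $4.91 × 210 = $1031.10
Total = $7142.10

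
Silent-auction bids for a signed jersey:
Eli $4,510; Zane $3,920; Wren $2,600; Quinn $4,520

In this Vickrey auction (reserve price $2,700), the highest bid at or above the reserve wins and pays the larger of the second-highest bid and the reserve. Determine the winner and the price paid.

Quinn pays $4,510

Bids ranked: 4,520 (Quinn) > 4,510 (Eli) > 3,920 (Zane) > 2,600 (Wren)
Highest eligible bid: Quinn at $4,520.
Second-highest bid $4,510 exceeds the reserve $2,700 → payment $4,510.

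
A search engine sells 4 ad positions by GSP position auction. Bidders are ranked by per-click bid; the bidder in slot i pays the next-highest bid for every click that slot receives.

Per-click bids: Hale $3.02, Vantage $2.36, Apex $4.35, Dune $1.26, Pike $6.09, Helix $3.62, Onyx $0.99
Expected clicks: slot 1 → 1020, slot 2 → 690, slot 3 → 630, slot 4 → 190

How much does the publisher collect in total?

Total revenue: $9285.80

Sorting advertisers: $6.09 (Pike) > $4.35 (Apex) > $3.62 (Helix) > $3.02 (Hale) > $2.36 (Vantage) > …
Slot 1: Pike pays $4.35 × 1020 = $4437.00
Slot 2: Apex pays $3.62 × 690 = $2497.80
Slot 3: Helix pays $3.02 × 630 = $1902.60
Slot 4: Hale pays $2.36 × 190 = $448.40
Total = $9285.80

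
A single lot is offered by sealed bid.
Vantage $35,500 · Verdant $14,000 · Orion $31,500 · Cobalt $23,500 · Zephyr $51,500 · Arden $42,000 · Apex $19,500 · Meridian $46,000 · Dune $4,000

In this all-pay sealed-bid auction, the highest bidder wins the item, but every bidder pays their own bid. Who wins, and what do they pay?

Zephyr pays $51,500

Bids ranked: 51,500 (Zephyr) > 46,000 (Meridian) > 42,000 (Arden) > 35,500 (Vantage) > 31,500 (Orion) > 23,500 (Cobalt) > …
Zephyr is highest and takes the item; every bidder forfeits their bid.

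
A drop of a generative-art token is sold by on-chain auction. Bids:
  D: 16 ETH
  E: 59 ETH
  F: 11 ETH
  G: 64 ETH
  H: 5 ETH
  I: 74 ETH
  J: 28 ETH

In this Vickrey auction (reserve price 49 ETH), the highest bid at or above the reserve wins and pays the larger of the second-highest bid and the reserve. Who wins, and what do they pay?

I pays 64 ETH

Bids in order: 74 (I) > 64 (G) > 59 (E) > 28 (J) > 16 (D) > 11 (F) > …
I has the top bid at or above the reserve (74 ETH).
max(second-highest 64 ETH, reserve 49 ETH) = 64 ETH; the reserve does not bind.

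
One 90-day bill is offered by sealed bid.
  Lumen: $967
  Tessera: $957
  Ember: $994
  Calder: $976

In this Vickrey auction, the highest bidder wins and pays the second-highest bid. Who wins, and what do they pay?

Ember pays $976

Bids in order: 994 (Ember) > 976 (Calder) > 967 (Lumen) > 957 (Tessera)
Ember wins with the highest bid; price is set by the runner-up at $976.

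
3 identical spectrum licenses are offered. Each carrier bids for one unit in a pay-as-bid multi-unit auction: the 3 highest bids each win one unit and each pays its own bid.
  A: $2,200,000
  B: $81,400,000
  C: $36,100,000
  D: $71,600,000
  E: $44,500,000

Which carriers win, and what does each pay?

B $81,400,000, D $71,600,000, E $44,500,000

Bids ranked high→low: 81,400,000 (B), 71,600,000 (D), 44,500,000 (E), 36,100,000 (C), 2,200,000 (A)
Top 3: B, D, E.
Each winner pays its own bid: B $81,400,000, D $71,600,000, E $44,500,000.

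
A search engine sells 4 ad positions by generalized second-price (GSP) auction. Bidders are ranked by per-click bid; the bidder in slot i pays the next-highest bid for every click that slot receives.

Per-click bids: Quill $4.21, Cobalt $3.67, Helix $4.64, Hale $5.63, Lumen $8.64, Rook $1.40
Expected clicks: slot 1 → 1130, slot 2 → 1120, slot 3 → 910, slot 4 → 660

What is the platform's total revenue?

Sorting advertisers: $8.64 (Lumen) > $5.63 (Hale) > $4.64 (Helix) > $4.21 (Quill) > $3.67 (Cobalt) > …
Slot 1: Lumen pays $5.63 × 1130 = $6361.90
Slot 2: Hale pays $4.64 × 1120 = $5196.80
Slot 3: Helix pays $4.21 × 910 = $3831.10
Slot 4: Quill pays $3.67 × 660 = $2422.20
Total = $17812.00

Total revenue: $17812.00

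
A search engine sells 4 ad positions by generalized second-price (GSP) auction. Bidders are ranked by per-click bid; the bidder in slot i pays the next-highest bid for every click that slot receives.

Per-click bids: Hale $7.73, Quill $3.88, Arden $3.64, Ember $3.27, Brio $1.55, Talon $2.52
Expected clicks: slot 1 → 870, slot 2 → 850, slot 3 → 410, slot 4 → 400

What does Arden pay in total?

Arden pays $1340.70

Sorting advertisers: $7.73 (Hale) > $3.88 (Quill) > $3.64 (Arden) > $3.27 (Ember) > $2.52 (Talon) > …
Arden holds slot 3 → pays next bid $3.27 × 410 clicks = $1340.70.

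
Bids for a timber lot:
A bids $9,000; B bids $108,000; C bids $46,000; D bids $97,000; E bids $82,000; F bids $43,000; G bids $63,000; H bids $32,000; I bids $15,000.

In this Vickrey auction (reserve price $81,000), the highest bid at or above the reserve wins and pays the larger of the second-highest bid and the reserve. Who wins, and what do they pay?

B pays $97,000

Bids ranked: 108,000 (B) > 97,000 (D) > 82,000 (E) > 63,000 (G) > 46,000 (C) > 43,000 (F) > …
B has the top bid at or above the reserve ($108,000).
max(second-highest $97,000, reserve $81,000) = $97,000; the reserve does not bind.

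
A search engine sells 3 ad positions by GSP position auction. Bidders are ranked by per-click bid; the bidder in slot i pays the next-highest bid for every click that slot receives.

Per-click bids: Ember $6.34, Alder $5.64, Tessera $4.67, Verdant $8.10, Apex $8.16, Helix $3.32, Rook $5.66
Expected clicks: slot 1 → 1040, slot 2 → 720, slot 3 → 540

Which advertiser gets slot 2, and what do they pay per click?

Verdant; $6.34 per click

Per-click bids in order: $8.16 (Apex) > $8.10 (Verdant) > $6.34 (Ember) > $5.66 (Rook) > …
Slot 2 goes to the second-ranked bidder, Verdant, who pays the next bid down: $6.34/click.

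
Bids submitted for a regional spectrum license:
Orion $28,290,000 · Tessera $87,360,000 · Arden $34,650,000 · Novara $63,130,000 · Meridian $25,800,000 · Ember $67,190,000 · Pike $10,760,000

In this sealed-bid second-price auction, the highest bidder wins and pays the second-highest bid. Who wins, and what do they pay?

Tessera pays $67,190,000

Bids ranked: 87,360,000 (Tessera) > 67,190,000 (Ember) > 63,130,000 (Novara) > 34,650,000 (Arden) > 28,290,000 (Orion) > 25,800,000 (Meridian) > …
Tessera is highest; pays the second-highest bid, $67,190,000.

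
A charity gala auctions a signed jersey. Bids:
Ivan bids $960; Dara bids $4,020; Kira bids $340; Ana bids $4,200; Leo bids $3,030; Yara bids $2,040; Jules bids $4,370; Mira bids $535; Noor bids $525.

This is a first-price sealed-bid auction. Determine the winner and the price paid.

Jules pays $4,370

First-price sealed-bid auction: the highest bidder wins and pays their own bid.
Sorting bids: 4,370 (Jules) > 4,200 (Ana) > 4,020 (Dara) > 3,030 (Leo) > 2,040 (Yara) > 960 (Ivan) > …
Jules is highest → pays own bid, $4,370.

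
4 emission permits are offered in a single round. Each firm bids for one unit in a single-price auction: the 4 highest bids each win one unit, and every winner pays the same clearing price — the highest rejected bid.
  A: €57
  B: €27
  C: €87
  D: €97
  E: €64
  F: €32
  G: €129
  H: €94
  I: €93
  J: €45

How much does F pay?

F pays €0

Ordering the bids: 129 (G), 97 (D), 94 (H), 93 (I), 87 (C), 64 (E), …
The 4 highest are G, D, H, I.
First losing bid is C's €87, which sets the uniform price.
F does not win → pays €0.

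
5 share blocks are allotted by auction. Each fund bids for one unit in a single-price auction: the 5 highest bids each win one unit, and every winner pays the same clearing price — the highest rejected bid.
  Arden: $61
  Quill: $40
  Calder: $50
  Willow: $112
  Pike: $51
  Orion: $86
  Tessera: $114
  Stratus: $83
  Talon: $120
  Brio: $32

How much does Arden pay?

Arden pays $0

Sorting: 120 (Talon), 114 (Tessera), 112 (Willow), 86 (Orion), 83 (Stratus), 61 (Arden), 51 (Pike), …
Top 5: Talon, Tessera, Willow, Orion, Stratus.
Highest unsuccessful bid: $61 → clearing price.
Arden does not win → pays $0.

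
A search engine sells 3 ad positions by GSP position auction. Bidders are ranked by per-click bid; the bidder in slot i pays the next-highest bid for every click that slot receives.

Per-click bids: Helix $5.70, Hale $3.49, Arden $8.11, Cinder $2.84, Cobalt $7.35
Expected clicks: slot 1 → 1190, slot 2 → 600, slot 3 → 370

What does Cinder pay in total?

Cinder pays $0.00

Ranked by bid: $8.11 (Arden) > $7.35 (Cobalt) > $5.70 (Helix) > $3.49 (Hale) > …
Cinder ranks below slot 3 → no slot, pays nothing.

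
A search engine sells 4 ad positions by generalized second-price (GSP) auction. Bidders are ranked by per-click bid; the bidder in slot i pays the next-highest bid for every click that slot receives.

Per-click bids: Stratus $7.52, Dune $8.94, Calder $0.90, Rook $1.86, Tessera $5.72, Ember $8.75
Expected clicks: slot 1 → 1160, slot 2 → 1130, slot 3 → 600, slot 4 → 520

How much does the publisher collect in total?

Per-click bids in order: $8.94 (Dune) > $8.75 (Ember) > $7.52 (Stratus) > $5.72 (Tessera) > $1.86 (Rook) > …
Slot 1: Dune pays $8.75 × 1160 = $10150.00
Slot 2: Ember pays $7.52 × 1130 = $8497.60
Slot 3: Stratus pays $5.72 × 600 = $3432.00
Slot 4: Tessera pays $1.86 × 520 = $967.20
Total = $23046.80

Total revenue: $23046.80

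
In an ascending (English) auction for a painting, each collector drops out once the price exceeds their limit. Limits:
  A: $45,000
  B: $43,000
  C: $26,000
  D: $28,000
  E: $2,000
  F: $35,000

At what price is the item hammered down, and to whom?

A wins at $43,000

Sorting limits: 45,000 (A) > 43,000 (B) > 35,000 (F) > 28,000 (D) > 26,000 (C) > 2,000 (E)
Bidding ends when B exits at $43,000; A takes it.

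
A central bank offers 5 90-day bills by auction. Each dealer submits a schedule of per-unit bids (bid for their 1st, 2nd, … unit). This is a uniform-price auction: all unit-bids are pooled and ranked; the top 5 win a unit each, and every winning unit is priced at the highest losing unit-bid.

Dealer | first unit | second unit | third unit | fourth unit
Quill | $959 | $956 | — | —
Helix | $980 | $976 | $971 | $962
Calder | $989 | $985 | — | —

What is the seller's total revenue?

Total revenue: $4,810

Pooled unit-bids ranked (top 5): 989 (Calder-1), 985 (Calder-2), 980 (Helix-1), 976 (Helix-2), 971 (Helix-3)
First bid not allocated: $962.
Allocation: Calder 2, Helix 3. Every unit priced at $962.
Revenue = 5 × 962 = $4,810.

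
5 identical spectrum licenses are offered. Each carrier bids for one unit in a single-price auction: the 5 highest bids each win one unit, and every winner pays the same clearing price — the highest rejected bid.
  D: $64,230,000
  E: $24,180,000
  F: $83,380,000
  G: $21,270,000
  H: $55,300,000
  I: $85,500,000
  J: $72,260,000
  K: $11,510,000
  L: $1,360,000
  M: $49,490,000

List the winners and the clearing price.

Bids ranked high→low: 85,500,000 (I), 83,380,000 (F), 72,260,000 (J), 64,230,000 (D), 55,300,000 (H), 49,490,000 (M), 24,180,000 (E), …
Winners (5 units): I, F, J, D, H.
Highest unsuccessful bid: $49,490,000 → clearing price.

I, F, J, D, H; each pays $49,490,000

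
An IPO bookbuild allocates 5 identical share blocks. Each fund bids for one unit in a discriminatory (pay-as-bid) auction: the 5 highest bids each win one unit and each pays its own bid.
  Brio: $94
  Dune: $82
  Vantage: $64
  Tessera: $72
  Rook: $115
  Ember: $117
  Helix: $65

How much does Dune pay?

Dune pays $82

Sorting: 117 (Ember), 115 (Rook), 94 (Brio), 82 (Dune), 72 (Tessera), 65 (Helix), 64 (Vantage)
Top 5: Ember, Rook, Brio, Dune, Tessera.
Dune wins → own bid $82.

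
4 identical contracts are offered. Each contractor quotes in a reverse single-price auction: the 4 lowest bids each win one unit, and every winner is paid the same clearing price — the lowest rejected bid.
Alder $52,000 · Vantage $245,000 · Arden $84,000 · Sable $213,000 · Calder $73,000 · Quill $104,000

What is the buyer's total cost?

Sorting: 52,000 (Alder), 73,000 (Calder), 84,000 (Arden), 104,000 (Quill), 213,000 (Sable), 245,000 (Vantage)
Lowest 4: Alder, Calder, Arden, Quill.
Lowest unsuccessful bid: $213,000 → clearing price.
Total cost = 4 × $213,000 = $852,000.

Total cost: $852,000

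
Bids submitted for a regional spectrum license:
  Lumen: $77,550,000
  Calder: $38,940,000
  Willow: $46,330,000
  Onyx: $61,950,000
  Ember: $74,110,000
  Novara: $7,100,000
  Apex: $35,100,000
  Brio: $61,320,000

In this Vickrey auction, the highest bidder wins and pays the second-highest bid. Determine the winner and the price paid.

Lumen pays $74,110,000

Bids in order: 77,550,000 (Lumen) > 74,110,000 (Ember) > 61,950,000 (Onyx) > 61,320,000 (Brio) > 46,330,000 (Willow) > 38,940,000 (Calder) > …
Second-price: Lumen pays Ember's bid of $74,110,000.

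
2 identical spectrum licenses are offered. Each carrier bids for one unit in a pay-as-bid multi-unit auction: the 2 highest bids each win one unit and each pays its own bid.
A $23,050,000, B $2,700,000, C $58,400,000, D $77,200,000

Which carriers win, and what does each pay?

D $77,200,000, C $58,400,000

Ordering the bids: 77,200,000 (D), 58,400,000 (C), 23,050,000 (A), 2,700,000 (B)
Top 2: D, C.
Each winner pays its own bid: D $77,200,000, C $58,400,000.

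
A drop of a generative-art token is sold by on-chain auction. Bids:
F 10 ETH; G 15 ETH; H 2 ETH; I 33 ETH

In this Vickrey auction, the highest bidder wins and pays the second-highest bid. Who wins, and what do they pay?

I pays 15 ETH

Bids ranked: 33 (I) > 15 (G) > 10 (F) > 2 (H)
I wins with the highest bid; price is set by the runner-up at 15 ETH.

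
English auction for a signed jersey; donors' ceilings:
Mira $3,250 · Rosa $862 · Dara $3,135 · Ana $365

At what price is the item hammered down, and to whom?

Mira wins at $3,135

Sorting limits: 3,250 (Mira) > 3,135 (Dara) > 862 (Rosa) > 365 (Ana)
Once the price passes $3,135, only Mira is left; the hammer falls at Dara's limit of $3,135.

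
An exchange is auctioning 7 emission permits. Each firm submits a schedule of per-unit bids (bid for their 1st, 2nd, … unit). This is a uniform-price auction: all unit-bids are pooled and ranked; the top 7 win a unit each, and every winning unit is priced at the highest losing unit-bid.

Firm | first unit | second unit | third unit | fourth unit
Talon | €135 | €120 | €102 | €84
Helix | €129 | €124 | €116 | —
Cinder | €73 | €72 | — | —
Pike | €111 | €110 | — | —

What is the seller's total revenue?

Total revenue: €714

All unit-bids, highest first — top 7: 135 (Talon-1), 129 (Helix-1), 124 (Helix-2), 120 (Talon-2), 116 (Helix-3), 111 (Pike-1), 110 (Pike-2)
Highest rejected unit-bid = €102.
Allocation: Helix 3, Pike 2, Talon 2. Every unit priced at €102.
Revenue = 7 × 102 = €714.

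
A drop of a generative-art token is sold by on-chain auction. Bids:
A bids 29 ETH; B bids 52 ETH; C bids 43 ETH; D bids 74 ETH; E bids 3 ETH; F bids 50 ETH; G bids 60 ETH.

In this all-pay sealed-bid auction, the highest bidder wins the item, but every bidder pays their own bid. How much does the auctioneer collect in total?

Total revenue: 311 ETH

Rule: the highest bidder wins the item, but every bidder pays their own bid.
Bids in order: 74 (D) > 60 (G) > 52 (B) > 50 (F) > 43 (C) > 29 (A) > …
Every bidder forfeits their bid regardless of winning.
Revenue = 29 + 52 + 43 + 74 + 3 + 50 + 60 = 311 ETH.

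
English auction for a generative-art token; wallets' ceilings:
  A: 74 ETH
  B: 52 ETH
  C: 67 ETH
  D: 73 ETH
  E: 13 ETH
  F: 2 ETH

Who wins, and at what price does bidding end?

A wins at 73 ETH

Rule: the price rises until one bidder remains; the winner pays the price at which the last rival dropped out.
Sorting limits: 74 (A) > 73 (D) > 67 (C) > 52 (B) > 13 (E) > 2 (F)
D is the last rival to drop out, at 73 ETH; A remains and wins at that price.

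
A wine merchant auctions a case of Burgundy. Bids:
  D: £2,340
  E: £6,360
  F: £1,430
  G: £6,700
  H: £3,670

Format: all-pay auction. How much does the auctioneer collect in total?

Bids in order: 6,700 (G) > 6,360 (E) > 3,670 (H) > 2,340 (D) > 1,430 (F)
Every bidder forfeits their bid regardless of winning.
Revenue = 2,340 + 6,360 + 1,430 + 6,700 + 3,670 = £20,500.

Total revenue: £20,500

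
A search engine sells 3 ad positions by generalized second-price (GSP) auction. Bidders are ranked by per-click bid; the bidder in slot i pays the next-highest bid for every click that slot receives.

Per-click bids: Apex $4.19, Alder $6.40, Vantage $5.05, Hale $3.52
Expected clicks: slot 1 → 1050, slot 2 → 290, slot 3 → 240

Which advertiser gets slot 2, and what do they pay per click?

Ranked by bid: $6.40 (Alder) > $5.05 (Vantage) > $4.19 (Apex) > $3.52 (Hale)
Slot 2 goes to the second-ranked bidder, Vantage, who pays the next bid down: $4.19/click.

Vantage; $4.19 per click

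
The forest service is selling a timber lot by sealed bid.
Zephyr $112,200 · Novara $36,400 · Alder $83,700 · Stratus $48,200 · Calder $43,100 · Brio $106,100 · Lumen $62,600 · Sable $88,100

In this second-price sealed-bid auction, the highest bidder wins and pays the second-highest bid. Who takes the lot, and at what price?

Zephyr pays $106,100

Bids ranked: 112,200 (Zephyr) > 106,100 (Brio) > 88,100 (Sable) > 83,700 (Alder) > 62,600 (Lumen) > 48,200 (Stratus) > …
Second-price: Zephyr pays Brio's bid of $106,100.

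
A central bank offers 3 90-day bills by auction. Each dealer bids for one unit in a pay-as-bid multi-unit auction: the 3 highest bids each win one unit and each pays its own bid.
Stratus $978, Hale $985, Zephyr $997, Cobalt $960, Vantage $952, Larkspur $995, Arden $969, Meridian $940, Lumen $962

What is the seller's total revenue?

Bids ranked high→low: 997 (Zephyr), 995 (Larkspur), 985 (Hale), 978 (Stratus), 969 (Arden), …
The 3 highest are Zephyr, Larkspur, Hale.
Total revenue = 997 + 995 + 985 = $2,977.

Total revenue: $2,977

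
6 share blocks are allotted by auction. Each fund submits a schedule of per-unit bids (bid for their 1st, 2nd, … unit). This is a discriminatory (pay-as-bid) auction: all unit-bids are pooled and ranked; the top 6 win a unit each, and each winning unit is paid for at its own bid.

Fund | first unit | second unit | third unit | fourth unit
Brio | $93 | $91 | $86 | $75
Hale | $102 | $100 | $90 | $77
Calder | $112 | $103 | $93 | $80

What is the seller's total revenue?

Total revenue: $603

Pooled unit-bids ranked (top 6): 112 (Calder-1), 103 (Calder-2), 102 (Hale-1), 100 (Hale-2), 93 (Brio-1), 93 (Calder-3)
Next rejected bid: $91 (not a price — pay-as-bid).
Each winning unit pays its own bid.
Revenue = 112 + 103 + 102 + 100 + 93 + 93 = $603.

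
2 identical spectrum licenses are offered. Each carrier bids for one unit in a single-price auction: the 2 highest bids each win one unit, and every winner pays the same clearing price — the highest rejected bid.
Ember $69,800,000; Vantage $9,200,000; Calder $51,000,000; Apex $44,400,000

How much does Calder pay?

Calder pays $44,400,000

Bids ranked high→low: 69,800,000 (Ember), 51,000,000 (Calder), 44,400,000 (Apex), 9,200,000 (Vantage)
The 2 highest are Ember, Calder.
First losing bid is Apex's $44,400,000, which sets the uniform price.
Calder wins → pays $44,400,000.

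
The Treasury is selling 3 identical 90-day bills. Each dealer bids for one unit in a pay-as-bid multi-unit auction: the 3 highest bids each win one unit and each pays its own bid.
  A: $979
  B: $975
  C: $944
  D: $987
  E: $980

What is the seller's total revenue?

Bids ranked high→low: 987 (D), 980 (E), 979 (A), 975 (B), 944 (C)
The 3 highest are D, E, A.
Total revenue = 987 + 980 + 979 = $2,946.

Total revenue: $2,946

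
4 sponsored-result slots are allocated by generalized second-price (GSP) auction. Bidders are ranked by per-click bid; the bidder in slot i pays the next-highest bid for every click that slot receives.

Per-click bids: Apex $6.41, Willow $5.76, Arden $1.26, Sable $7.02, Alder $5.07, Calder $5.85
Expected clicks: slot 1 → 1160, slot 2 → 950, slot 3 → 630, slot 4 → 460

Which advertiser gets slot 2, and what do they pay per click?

Per-click bids in order: $7.02 (Sable) > $6.41 (Apex) > $5.85 (Calder) > $5.76 (Willow) > $5.07 (Alder) > …
Slot 2 goes to the second-ranked bidder, Apex, who pays the next bid down: $5.85/click.

Apex; $5.85 per click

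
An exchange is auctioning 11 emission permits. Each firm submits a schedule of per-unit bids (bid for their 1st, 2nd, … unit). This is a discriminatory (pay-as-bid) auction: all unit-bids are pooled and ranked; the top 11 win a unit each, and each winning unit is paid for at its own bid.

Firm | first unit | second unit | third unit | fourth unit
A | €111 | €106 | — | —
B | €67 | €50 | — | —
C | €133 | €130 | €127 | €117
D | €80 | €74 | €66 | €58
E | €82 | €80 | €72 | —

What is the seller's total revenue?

All unit-bids, highest first — top 11: 133 (C-1), 130 (C-2), 127 (C-3), 117 (C-4), 111 (A-1), 106 (A-2), 82 (E-1), 80 (D-1), 80 (E-2), 74 (D-2), 72 (E-3)
Next rejected bid: €67 (not a price — pay-as-bid).
Each winning unit pays its own bid.
Revenue = 133 + 130 + 127 + 117 + 111 + 106 + 82 + 80 + 80 + 74 + 72 = €1,112.

Total revenue: €1,112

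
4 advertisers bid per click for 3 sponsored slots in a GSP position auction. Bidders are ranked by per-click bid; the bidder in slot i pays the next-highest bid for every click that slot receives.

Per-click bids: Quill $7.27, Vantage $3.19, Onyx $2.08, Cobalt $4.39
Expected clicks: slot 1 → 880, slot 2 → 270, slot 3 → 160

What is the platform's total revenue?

Ranked by bid: $7.27 (Quill) > $4.39 (Cobalt) > $3.19 (Vantage) > $2.08 (Onyx)
Slot 1: Quill pays $4.39 × 880 = $3863.20
Slot 2: Cobalt pays $3.19 × 270 = $861.30
Slot 3: Vantage pays $2.08 × 160 = $332.80
Total = $5057.30

Total revenue: $5057.30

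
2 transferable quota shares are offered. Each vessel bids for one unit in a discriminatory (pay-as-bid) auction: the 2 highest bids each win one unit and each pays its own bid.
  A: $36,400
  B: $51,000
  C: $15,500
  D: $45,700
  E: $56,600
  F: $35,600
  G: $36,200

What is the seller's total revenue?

Total revenue: $107,600

Ordering the bids: 56,600 (E), 51,000 (B), 45,700 (D), 36,400 (A), …
Winners (2 units): E, B.
Total revenue = 56,600 + 51,000 = $107,600.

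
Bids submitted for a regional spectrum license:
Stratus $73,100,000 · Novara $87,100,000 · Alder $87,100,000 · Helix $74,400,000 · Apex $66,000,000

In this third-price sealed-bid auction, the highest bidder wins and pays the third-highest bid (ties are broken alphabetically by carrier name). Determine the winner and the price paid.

Alder pays $74,400,000

Bids ranked: 87,100,000 (Alder) > 87,100,000 (Novara) > 74,400,000 (Helix) > 73,100,000 (Stratus) > 66,000,000 (Apex)
Tie at $87,100,000 → Alder wins by tie-break.
Alder wins; payment is bid #3 in the ranking = $74,400,000.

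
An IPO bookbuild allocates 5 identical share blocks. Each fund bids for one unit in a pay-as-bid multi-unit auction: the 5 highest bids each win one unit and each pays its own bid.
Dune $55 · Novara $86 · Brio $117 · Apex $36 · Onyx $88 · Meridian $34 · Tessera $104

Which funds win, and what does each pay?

Brio $117, Tessera $104, Onyx $88, Novara $86, Dune $55

Sorting: 117 (Brio), 104 (Tessera), 88 (Onyx), 86 (Novara), 55 (Dune), 36 (Apex), 34 (Meridian)
Winners (5 units): Brio, Tessera, Onyx, Novara, Dune.
Each winner pays its own bid: Brio $117, Tessera $104, Onyx $88, Novara $86, Dune $55.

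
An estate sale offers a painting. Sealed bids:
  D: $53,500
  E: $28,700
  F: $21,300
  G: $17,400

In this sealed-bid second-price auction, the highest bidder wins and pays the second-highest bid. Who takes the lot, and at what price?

Sorting bids: 53,500 (D) > 28,700 (E) > 21,300 (F) > 17,400 (G)
Second-price: D pays E's bid of $28,700.

D pays $28,700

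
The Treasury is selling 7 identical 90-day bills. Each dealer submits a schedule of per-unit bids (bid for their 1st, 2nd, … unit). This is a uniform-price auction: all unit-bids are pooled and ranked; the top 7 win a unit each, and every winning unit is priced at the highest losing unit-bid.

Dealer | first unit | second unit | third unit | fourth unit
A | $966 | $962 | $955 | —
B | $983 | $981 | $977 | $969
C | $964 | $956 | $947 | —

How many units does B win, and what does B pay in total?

Pooled unit-bids ranked (top 7): 983 (B-1), 981 (B-2), 977 (B-3), 969 (B-4), 966 (A-1), 964 (C-1), 962 (A-2)
First bid not allocated: $956.
B wins 4 unit(s) at $956 each.

B: 4 units, pays $3,824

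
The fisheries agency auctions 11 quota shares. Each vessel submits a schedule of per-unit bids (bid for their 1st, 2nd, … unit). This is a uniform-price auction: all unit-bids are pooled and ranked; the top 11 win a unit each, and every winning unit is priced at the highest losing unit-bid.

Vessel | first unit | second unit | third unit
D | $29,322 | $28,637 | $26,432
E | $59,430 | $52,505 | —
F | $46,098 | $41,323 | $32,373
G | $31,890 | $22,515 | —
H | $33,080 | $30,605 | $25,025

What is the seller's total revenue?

Total revenue: $275,275

All unit-bids, highest first — top 11: 59,430 (E-1), 52,505 (E-2), 46,098 (F-1), 41,323 (F-2), 33,080 (H-1), 32,373 (F-3), 31,890 (G-1), 30,605 (H-2), 29,322 (D-1), 28,637 (D-2), 26,432 (D-3)
The (k+1)-th unit-bid is $25,025.
Allocation: D 3, E 2, F 3, G 1, H 2. Every unit priced at $25,025.
Revenue = 11 × 25,025 = $275,275.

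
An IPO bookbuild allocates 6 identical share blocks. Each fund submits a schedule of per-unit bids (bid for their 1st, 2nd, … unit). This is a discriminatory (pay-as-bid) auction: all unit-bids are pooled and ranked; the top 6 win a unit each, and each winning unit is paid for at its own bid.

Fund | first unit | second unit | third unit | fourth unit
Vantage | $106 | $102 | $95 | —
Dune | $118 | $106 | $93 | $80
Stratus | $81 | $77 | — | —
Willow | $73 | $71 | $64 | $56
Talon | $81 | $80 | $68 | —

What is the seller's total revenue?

Pooled unit-bids ranked (top 6): 118 (Dune-1), 106 (Vantage-1), 106 (Dune-2), 102 (Vantage-2), 95 (Vantage-3), 93 (Dune-3)
Next rejected bid: $81 (not a price — pay-as-bid).
Each winning unit pays its own bid.
Revenue = 118 + 106 + 106 + 102 + 95 + 93 = $620.

Total revenue: $620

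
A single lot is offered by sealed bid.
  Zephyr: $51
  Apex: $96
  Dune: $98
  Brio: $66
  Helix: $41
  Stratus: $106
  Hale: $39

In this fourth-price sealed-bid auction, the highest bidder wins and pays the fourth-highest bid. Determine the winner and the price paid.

Stratus pays $66

Bids in order: 106 (Stratus) > 98 (Dune) > 96 (Apex) > 66 (Brio) > 51 (Zephyr) > 41 (Helix) > …
Stratus is highest; pays the fourth-highest bid, $66.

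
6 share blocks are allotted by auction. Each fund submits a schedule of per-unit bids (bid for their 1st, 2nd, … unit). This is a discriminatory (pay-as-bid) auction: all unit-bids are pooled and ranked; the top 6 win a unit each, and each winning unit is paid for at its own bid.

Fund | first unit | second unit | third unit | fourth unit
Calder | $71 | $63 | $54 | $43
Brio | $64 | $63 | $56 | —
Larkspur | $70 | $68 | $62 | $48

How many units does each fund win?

Pooled unit-bids ranked (top 6): 71 (Calder-1), 70 (Larkspur-1), 68 (Larkspur-2), 64 (Brio-1), 63 (Calder-2), 63 (Brio-2)
Next rejected bid: $62 (not a price — pay-as-bid).
Allocation: Brio 2, Calder 2, Larkspur 2.

Brio 2, Calder 2, Larkspur 2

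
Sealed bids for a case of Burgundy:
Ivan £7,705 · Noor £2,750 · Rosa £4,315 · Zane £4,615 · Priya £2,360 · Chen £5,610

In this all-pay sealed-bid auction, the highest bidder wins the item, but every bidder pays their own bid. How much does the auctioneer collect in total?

All-pay sealed-bid auction: the highest bidder wins the item, but every bidder pays their own bid.
Sorting bids: 7,705 (Ivan) > 5,610 (Chen) > 4,615 (Zane) > 4,315 (Rosa) > 2,750 (Noor) > 2,360 (Priya)
Every bidder forfeits their bid regardless of winning.
Revenue = 7,705 + 2,750 + 4,315 + 4,615 + 2,360 + 5,610 = £27,355.

Total revenue: £27,355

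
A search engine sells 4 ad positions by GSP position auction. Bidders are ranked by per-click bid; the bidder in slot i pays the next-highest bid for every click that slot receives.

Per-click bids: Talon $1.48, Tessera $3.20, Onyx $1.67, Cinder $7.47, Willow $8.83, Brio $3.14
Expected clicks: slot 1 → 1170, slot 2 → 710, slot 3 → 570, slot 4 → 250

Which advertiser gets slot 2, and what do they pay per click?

Ranked by bid: $8.83 (Willow) > $7.47 (Cinder) > $3.20 (Tessera) > $3.14 (Brio) > $1.67 (Onyx) > …
Slot 2 goes to the second-ranked bidder, Cinder, who pays the next bid down: $3.20/click.

Cinder; $3.20 per click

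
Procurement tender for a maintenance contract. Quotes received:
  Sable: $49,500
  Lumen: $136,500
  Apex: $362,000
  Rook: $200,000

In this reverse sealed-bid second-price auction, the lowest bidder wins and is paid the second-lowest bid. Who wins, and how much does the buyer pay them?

Sable is paid $136,500

Sorting bids: 49,500 (Sable) < 136,500 (Lumen) < 200,000 (Rook) < 362,000 (Apex)
Sable wins with the lowest bid; price is set by the runner-up at $136,500.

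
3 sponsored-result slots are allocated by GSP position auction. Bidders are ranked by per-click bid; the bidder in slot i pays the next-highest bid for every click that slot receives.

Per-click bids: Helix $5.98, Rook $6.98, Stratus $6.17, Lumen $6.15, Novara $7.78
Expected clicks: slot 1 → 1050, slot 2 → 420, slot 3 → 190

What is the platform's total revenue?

Sorting advertisers: $7.78 (Novara) > $6.98 (Rook) > $6.17 (Stratus) > $6.15 (Lumen) > …
Slot 1: Novara pays $6.98 × 1050 = $7329.00
Slot 2: Rook pays $6.17 × 420 = $2591.40
Slot 3: Stratus pays $6.15 × 190 = $1168.50
Total = $11088.90

Total revenue: $11088.90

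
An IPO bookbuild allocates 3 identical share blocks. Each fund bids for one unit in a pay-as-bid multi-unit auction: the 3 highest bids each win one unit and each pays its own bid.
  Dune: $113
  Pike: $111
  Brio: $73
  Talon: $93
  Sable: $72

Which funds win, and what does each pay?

Dune $113, Pike $111, Talon $93

Ordering the bids: 113 (Dune), 111 (Pike), 93 (Talon), 73 (Brio), 72 (Sable)
The 3 highest are Dune, Pike, Talon.
Each winner pays its own bid: Dune $113, Pike $111, Talon $93.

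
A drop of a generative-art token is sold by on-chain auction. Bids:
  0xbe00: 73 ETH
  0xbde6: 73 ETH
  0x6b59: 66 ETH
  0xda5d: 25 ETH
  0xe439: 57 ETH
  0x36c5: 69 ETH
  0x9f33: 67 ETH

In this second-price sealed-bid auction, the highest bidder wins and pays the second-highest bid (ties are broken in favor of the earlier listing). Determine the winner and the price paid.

Rule: the highest bidder wins and pays the second-highest bid.
Sorting bids: 73 (0xbe00) > 73 (0xbde6) > 69 (0x36c5) > 67 (0x9f33) > 66 (0x6b59) > 57 (0xe439) > …
0xbe00 and 0xbde6 tie at 73 ETH; tie-break gives it to 0xbe00.
0xbe00 is highest; pays the second-highest bid, 73 ETH.

0xbe00 pays 73 ETH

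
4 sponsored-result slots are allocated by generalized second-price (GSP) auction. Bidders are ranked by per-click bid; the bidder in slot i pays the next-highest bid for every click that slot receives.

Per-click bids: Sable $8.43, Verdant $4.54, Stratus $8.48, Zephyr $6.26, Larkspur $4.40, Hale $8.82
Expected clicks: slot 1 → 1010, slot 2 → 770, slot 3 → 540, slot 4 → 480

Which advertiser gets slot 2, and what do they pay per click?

Stratus; $8.43 per click

Per-click bids in order: $8.82 (Hale) > $8.48 (Stratus) > $8.43 (Sable) > $6.26 (Zephyr) > $4.54 (Verdant) > …
Slot 2 goes to the second-ranked bidder, Stratus, who pays the next bid down: $8.43/click.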